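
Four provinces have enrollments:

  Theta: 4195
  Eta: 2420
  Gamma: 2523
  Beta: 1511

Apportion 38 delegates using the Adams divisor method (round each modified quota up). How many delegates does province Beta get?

6

Standard divisor 10649/38 ≈ 280.237; standard quotas: Theta 14.969, Eta 8.636, Gamma 9.003, Beta 5.392.
Rounding up gives 15, 9, 10, 6 = 40 seats, so the divisor must be adjusted.
With modified divisor 300.9: modified quotas Theta 13.942, Eta 8.043, Gamma 8.385, Beta 5.022.
Rounding up: Theta 14, Eta 9, Gamma 9, Beta 6 (total 38).
Beta receives 6.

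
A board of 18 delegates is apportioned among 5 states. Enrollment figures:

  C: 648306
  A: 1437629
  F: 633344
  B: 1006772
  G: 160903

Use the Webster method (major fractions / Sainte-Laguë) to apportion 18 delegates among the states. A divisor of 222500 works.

C 3, A 6, F 3, B 5, G 1

With modified divisor 222500: modified quotas C 2.914, A 6.461, F 2.846, B 4.525, G 0.723.
Rounding to the nearest integer: C 3, A 6, F 3, B 5, G 1 (total 18).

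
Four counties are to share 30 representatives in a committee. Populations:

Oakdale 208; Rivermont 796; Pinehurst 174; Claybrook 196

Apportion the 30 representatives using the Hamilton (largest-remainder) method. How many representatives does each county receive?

Oakdale 5; Rivermont 17; Pinehurst 4; Claybrook 4

The standard divisor is 1374/30 ≈ 45.8.
Standard quotas: Oakdale 4.541, Rivermont 17.380, Pinehurst 3.799, Claybrook 4.279.
Lower quotas: Oakdale 4, Rivermont 17, Pinehurst 3, Claybrook 4 (sum 28, leaving 2 seats).
Remainders in descending order: Pinehurst 0.799, Oakdale 0.541, Rivermont 0.380, Claybrook 0.279.
The surplus seats go to Pinehurst, Oakdale.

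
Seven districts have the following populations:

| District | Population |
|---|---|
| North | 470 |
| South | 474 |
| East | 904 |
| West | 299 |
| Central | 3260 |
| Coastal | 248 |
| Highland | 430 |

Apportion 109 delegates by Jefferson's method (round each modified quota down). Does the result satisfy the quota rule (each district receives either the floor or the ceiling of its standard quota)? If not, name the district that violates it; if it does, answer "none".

Central

Standard quotas: North 8.419, South 8.491, East 16.193, West 5.356, Central 58.396, Coastal 4.442, Highland 7.703.
Jefferson allocation: North 8, South 8, East 16, West 5, Central 60, Coastal 4, Highland 8.
Central has quota 58.396 (lower 58, upper 59) but receives 60 — outside the quota interval.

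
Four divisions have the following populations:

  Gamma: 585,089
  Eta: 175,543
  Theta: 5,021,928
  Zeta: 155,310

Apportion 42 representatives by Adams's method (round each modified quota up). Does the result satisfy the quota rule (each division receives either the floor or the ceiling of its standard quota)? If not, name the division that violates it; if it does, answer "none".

Standard quotas: Gamma 4.138, Eta 1.242, Theta 35.521, Zeta 1.099.
Adams allocation: Gamma 4, Eta 2, Theta 34, Zeta 2.
Theta has quota 35.521 (lower 35, upper 36) but receives 34 — outside the quota interval.

Theta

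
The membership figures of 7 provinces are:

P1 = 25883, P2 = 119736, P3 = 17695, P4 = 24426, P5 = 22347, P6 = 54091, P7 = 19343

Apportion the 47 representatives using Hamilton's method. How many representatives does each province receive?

P1 4, P2 20, P3 3, P4 4, P5 4, P6 9, P7 3

The standard divisor is 283521/47 ≈ 6032.362.
Standard quotas: P1 4.2907, P2 19.8489, P3 2.9333, P4 4.0492, P5 3.7045, P6 8.9668, P7 3.2065.
Lower quotas: P1 4, P2 19, P3 2, P4 4, P5 3, P6 8, P7 3 (sum 43, leaving 4 seats).
Remainders in descending order: P6 0.9668, P3 0.9333, P2 0.8489, P5 0.7045, P1 0.2907, P7 0.2065, P4 0.0492.
Largest remainders: P6, P3, P2, P5 receive the extra seats.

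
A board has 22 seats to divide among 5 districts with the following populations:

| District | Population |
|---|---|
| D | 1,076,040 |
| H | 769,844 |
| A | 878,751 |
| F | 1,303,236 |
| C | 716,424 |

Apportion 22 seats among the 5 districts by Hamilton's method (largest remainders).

Total 4744295; standard divisor 4744295/22 ≈ 215649.773.
Standard quotas: D 4.9898, H 3.5699, A 4.0749, F 6.0433, C 3.3222.
Lower quotas: D 4, H 3, A 4, F 6, C 3 (sum 20, leaving 2 seats).
Remainders in descending order: D 0.9898, H 0.5699, C 0.3222, A 0.0749, F 0.0433.
The surplus seats go to D, H.

D 5, H 4, A 4, F 6, C 3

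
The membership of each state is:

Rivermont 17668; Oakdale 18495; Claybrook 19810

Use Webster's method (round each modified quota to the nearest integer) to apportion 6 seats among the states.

Standard divisor 55973/6 ≈ 9328.833; standard quotas: Rivermont 1.894, Oakdale 1.983, Claybrook 2.124.
Rounding to the nearest integer gives Rivermont 2, Oakdale 2, Claybrook 2 — total 6, matching the house size, so no adjustment is needed.

Rivermont 2, Oakdale 2, Claybrook 2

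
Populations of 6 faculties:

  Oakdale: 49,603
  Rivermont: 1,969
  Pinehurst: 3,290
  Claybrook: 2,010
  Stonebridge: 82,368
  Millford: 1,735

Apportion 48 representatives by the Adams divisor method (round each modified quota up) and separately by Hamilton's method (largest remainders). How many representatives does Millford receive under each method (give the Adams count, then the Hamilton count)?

Adams: Oakdale 16, Rivermont 1, Pinehurst 2, Claybrook 1, Stonebridge 27, Millford 1.
Hamilton: Oakdale 17, Rivermont 1, Pinehurst 1, Claybrook 1, Stonebridge 28, Millford 0.
Millford gets 1 under Adams and 0 under Hamilton.

1 and 0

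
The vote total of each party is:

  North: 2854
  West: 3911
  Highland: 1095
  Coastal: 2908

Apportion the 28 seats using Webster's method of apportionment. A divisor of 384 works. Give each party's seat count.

With modified divisor 384: modified quotas North 7.432, West 10.185, Highland 2.852, Coastal 7.573.
Rounding to the nearest integer: North 7, West 10, Highland 3, Coastal 8 (total 28).

North=7, West=10, Highland=3, Coastal=8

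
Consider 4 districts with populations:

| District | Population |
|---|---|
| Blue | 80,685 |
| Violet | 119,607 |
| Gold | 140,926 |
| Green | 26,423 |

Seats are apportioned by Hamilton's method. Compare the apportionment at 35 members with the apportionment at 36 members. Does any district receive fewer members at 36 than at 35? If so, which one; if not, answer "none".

Green

At 35 seats: Blue 8, Violet 11, Gold 13, Green 3.
At 36 seats: Blue 8, Violet 12, Gold 14, Green 2.
Green drops from 3 to 2.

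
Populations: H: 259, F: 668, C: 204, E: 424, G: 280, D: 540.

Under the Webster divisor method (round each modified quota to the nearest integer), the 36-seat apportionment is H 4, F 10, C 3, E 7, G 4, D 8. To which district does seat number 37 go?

Priority for the next seat is population ÷ (current seats + 0.5).
Priorities: H 57.556, F 63.619, C 58.286, E 56.533, G 62.222, D 63.529.
Highest priority: F.

F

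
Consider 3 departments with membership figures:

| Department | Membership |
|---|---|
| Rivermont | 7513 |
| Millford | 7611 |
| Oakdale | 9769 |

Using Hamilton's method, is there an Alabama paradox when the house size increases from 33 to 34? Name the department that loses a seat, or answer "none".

none

At 33 seats: Rivermont 10, Millford 10, Oakdale 13.
At 34 seats: Rivermont 10, Millford 11, Oakdale 13.
No department's allocation decreased.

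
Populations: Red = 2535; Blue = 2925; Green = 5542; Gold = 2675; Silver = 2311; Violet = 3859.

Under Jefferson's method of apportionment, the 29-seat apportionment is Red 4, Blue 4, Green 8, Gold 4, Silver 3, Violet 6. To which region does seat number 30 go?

Priority for the next seat is population ÷ (current seats + 1).
Priorities: Red 507.000, Blue 585.000, Green 615.778, Gold 535.000, Silver 577.750, Violet 551.286.
Highest priority: Green.

Green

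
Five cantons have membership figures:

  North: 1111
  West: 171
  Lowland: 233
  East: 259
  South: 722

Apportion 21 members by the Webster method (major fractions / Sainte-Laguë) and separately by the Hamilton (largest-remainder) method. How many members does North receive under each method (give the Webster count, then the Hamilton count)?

Webster: North 10, West 1, Lowland 2, East 2, South 6.
Hamilton: North 9, West 2, Lowland 2, East 2, South 6.
North gets 10 under Webster and 9 under Hamilton.

10 and 9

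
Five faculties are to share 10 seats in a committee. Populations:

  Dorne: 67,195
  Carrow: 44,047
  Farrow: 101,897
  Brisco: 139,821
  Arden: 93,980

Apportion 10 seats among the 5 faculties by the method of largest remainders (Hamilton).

Total 446940; standard divisor 446940/10 = 44694.
Standard quotas: Dorne 1.5034, Carrow 0.9855, Farrow 2.2799, Brisco 3.1284, Arden 2.1027.
Lower quotas: Dorne 1, Carrow 0, Farrow 2, Brisco 3, Arden 2 (sum 8, leaving 2 seats).
Remainders in descending order: Carrow 0.9855, Dorne 0.5034, Farrow 0.2799, Brisco 0.1284, Arden 0.1027.
Largest remainders: Carrow, Dorne receive the extra seats.

Dorne 2, Carrow 1, Farrow 2, Brisco 3, Arden 2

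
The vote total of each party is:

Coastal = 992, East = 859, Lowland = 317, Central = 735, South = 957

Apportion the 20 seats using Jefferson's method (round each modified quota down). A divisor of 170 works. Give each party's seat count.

Coastal=5, East=5, Lowland=1, Central=4, South=5

With modified divisor 170: modified quotas Coastal 5.835, East 5.053, Lowland 1.865, Central 4.324, South 5.629.
Rounding down: Coastal 5, East 5, Lowland 1, Central 4, South 5 (total 20).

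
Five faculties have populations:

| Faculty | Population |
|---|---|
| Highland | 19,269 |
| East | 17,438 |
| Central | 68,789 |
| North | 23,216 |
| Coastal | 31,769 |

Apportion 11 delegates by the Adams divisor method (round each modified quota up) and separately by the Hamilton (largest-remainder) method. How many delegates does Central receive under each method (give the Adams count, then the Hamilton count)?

4 and 5

Adams: Highland 2, East 1, Central 4, North 2, Coastal 2.
Hamilton: Highland 1, East 1, Central 5, North 2, Coastal 2.
Central gets 4 under Adams and 5 under Hamilton.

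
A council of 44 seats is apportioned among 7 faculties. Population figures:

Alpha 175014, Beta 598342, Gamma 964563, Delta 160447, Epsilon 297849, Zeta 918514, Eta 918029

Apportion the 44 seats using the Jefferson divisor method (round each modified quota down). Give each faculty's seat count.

Alpha 2, Beta 7, Gamma 11, Delta 1, Epsilon 3, Zeta 10, Eta 10

Standard divisor 4032758/44 ≈ 91653.591; standard quotas: Alpha 1.910, Beta 6.528, Gamma 10.524, Delta 1.751, Epsilon 3.250, Zeta 10.022, Eta 10.016.
Rounding down gives 1, 6, 10, 1, 3, 10, 10 = 41 seats, so the divisor must be adjusted.
With modified divisor 84500: modified quotas Alpha 2.071, Beta 7.081, Gamma 11.415, Delta 1.899, Epsilon 3.525, Zeta 10.870, Eta 10.864.
Rounding down: Alpha 2, Beta 7, Gamma 11, Delta 1, Epsilon 3, Zeta 10, Eta 10 (total 44).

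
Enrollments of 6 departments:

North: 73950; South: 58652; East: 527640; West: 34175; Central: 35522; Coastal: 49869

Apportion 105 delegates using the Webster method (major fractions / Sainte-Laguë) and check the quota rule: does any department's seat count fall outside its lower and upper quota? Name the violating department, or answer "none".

East

Standard quotas: North 9.957, South 7.897, East 71.046, West 4.602, Central 4.783, Coastal 6.715.
Webster allocation: North 10, South 8, East 70, West 5, Central 5, Coastal 7.
East has quota 71.046 (lower 71, upper 72) but receives 70 — outside the quota interval.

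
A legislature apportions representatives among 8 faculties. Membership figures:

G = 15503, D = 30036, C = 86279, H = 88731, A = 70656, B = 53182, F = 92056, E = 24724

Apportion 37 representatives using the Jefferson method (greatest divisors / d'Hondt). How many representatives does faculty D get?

Standard divisor 461167/37 ≈ 12463.973; standard quotas: G 1.244, D 2.410, C 6.922, H 7.119, A 5.669, B 4.267, F 7.386, E 1.984.
Rounding down gives 1, 2, 6, 7, 5, 4, 7, 1 = 33 seats, so the divisor must be adjusted.
With modified divisor 11300: modified quotas G 1.372, D 2.658, C 7.635, H 7.852, A 6.253, B 4.706, F 8.147, E 2.188.
Rounding down: G 1, D 2, C 7, H 7, A 6, B 4, F 8, E 2 (total 37).
D receives 2.

2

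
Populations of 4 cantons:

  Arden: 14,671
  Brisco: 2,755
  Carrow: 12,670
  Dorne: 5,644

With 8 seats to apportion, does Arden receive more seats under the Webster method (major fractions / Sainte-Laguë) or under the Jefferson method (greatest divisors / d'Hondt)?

Webster: Arden 3, Brisco 1, Carrow 3, Dorne 1.
Jefferson: Arden 4, Brisco 0, Carrow 3, Dorne 1.
Arden gets 3 under Webster and 4 under Jefferson.

Jefferson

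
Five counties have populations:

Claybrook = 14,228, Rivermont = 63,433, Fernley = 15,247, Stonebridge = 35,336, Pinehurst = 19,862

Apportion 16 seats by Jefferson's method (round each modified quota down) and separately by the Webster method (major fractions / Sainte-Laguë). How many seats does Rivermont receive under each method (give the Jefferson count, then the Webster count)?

Jefferson: Claybrook 1, Rivermont 8, Fernley 1, Stonebridge 4, Pinehurst 2.
Webster: Claybrook 1, Rivermont 7, Fernley 2, Stonebridge 4, Pinehurst 2.
Rivermont gets 8 under Jefferson and 7 under Webster.

8 and 7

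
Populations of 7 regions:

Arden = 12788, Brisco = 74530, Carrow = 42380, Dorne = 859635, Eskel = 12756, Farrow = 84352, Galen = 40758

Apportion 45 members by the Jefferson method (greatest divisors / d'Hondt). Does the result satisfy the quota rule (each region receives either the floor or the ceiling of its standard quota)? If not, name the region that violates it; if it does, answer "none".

Standard quotas: Arden 0.511, Brisco 2.975, Carrow 1.692, Dorne 34.318, Eskel 0.509, Farrow 3.367, Galen 1.627.
Jefferson allocation: Arden 0, Brisco 3, Carrow 1, Dorne 37, Eskel 0, Farrow 3, Galen 1.
Dorne has quota 34.318 (lower 34, upper 35) but receives 37 — outside the quota interval.

Dorne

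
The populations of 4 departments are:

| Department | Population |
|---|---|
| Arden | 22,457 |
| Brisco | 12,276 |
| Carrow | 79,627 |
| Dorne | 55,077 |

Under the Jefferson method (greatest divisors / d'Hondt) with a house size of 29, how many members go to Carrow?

Standard divisor 169437/29 ≈ 5842.655; standard quotas: Arden 3.844, Brisco 2.101, Carrow 13.629, Dorne 9.427.
Rounding down gives 3, 2, 13, 9 = 27 seats, so the divisor must be adjusted.
With modified divisor 5560: modified quotas Arden 4.039, Brisco 2.208, Carrow 14.321, Dorne 9.906.
Rounding down: Arden 4, Brisco 2, Carrow 14, Dorne 9 (total 29).
Carrow receives 14.

14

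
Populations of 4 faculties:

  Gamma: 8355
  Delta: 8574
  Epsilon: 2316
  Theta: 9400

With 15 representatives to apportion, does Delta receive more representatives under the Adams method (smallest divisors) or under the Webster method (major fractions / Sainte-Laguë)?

Webster

Adams: Gamma 4, Delta 4, Epsilon 2, Theta 5.
Webster: Gamma 4, Delta 5, Epsilon 1, Theta 5.
Delta gets 4 under Adams and 5 under Webster.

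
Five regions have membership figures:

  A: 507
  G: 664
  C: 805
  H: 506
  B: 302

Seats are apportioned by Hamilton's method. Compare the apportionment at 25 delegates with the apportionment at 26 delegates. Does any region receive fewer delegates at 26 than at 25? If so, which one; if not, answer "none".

At 25 seats: A 5, G 6, C 7, H 4, B 3.
At 26 seats: A 5, G 6, C 7, H 5, B 3.
No region's allocation decreased.

none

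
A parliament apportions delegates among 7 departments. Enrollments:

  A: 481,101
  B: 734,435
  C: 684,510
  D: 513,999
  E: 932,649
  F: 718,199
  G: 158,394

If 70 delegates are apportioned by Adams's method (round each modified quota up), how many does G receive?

3

Standard divisor 4223287/70 ≈ 60332.671; standard quotas: A 7.974, B 12.173, C 11.346, D 8.519, E 15.458, F 11.904, G 2.625.
Rounding up gives 8, 13, 12, 9, 16, 12, 3 = 73 seats, so the divisor must be adjusted.
With modified divisor 63200: modified quotas A 7.612, B 11.621, C 10.831, D 8.133, E 14.757, F 11.364, G 2.506.
Rounding up: A 8, B 12, C 11, D 9, E 15, F 12, G 3 (total 70).
G receives 3.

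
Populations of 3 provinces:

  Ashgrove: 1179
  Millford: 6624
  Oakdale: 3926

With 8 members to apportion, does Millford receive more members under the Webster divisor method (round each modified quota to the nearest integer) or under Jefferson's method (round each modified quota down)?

Jefferson

Webster: Ashgrove 1, Millford 4, Oakdale 3.
Jefferson: Ashgrove 0, Millford 5, Oakdale 3.
Millford gets 4 under Webster and 5 under Jefferson.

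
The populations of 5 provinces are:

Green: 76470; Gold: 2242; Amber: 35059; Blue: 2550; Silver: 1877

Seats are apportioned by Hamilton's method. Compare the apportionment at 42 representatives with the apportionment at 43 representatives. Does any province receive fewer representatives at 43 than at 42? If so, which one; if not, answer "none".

Silver

At 42 seats: Green 27, Gold 1, Amber 12, Blue 1, Silver 1.
At 43 seats: Green 28, Gold 1, Amber 13, Blue 1, Silver 0.
Silver drops from 1 to 0.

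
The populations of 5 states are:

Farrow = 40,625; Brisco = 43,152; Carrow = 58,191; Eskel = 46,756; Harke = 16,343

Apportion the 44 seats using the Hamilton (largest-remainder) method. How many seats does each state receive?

Farrow=9, Brisco=9, Carrow=12, Eskel=10, Harke=4

Total 205067; standard divisor 205067/44 ≈ 4660.614.
Standard quotas: Farrow 8.7167, Brisco 9.2589, Carrow 12.4857, Eskel 10.0322, Harke 3.5066.
Lower quotas: Farrow 8, Brisco 9, Carrow 12, Eskel 10, Harke 3 (sum 42, leaving 2 seats).
Remainders in descending order: Farrow 0.7167, Harke 0.5066, Carrow 0.4857, Brisco 0.2589, Eskel 0.0322.
The surplus seats go to Farrow, Harke.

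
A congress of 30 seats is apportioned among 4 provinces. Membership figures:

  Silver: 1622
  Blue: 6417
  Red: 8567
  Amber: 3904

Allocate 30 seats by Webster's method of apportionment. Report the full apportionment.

Standard divisor 20510/30 ≈ 683.667; standard quotas: Silver 2.373, Blue 9.386, Red 12.531, Amber 5.710.
Rounding to the nearest integer gives Silver 2, Blue 9, Red 13, Amber 6 — total 30, matching the house size, so no adjustment is needed.

Silver 2; Blue 9; Red 13; Amber 6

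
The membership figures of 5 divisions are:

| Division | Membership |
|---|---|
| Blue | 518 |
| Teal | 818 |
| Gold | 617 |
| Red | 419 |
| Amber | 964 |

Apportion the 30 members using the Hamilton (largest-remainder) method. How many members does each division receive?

Blue: 5, Teal: 7, Gold: 5, Red: 4, Amber: 9

The standard divisor is 3336/30 ≈ 111.2.
Standard quotas: Blue 4.658, Teal 7.356, Gold 5.549, Red 3.768, Amber 8.669.
Lower quotas: Blue 4, Teal 7, Gold 5, Red 3, Amber 8 (sum 27, leaving 3 seats).
Remainders in descending order: Red 0.768, Amber 0.669, Blue 0.658, Gold 0.549, Teal 0.356.
The surplus seats go to Red, Amber, Blue.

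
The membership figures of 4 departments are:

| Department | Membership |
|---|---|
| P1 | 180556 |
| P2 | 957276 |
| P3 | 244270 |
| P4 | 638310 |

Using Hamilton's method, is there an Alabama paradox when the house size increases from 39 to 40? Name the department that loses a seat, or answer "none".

P1

At 39 seats: P1 4, P2 18, P3 5, P4 12.
At 40 seats: P1 3, P2 19, P3 5, P4 13.
P1 drops from 4 to 3.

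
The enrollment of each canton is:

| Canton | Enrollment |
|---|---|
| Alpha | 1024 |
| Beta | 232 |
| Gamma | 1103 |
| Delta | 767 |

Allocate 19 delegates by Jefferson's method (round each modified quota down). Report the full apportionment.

Alpha 6, Beta 1, Gamma 7, Delta 5

Standard divisor 3126/19 ≈ 164.526; standard quotas: Alpha 6.224, Beta 1.410, Gamma 6.704, Delta 4.662.
Rounding down gives 6, 1, 6, 4 = 17 seats, so the divisor must be adjusted.
With modified divisor 150: modified quotas Alpha 6.827, Beta 1.547, Gamma 7.353, Delta 5.113.
Rounding down: Alpha 6, Beta 1, Gamma 7, Delta 5 (total 19).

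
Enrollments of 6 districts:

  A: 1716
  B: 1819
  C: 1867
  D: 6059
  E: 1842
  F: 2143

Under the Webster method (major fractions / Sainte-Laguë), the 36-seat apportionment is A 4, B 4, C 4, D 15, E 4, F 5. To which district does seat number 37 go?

C

Priority for the next seat is population ÷ (current seats + 0.5).
Priorities: A 381.333, B 404.222, C 414.889, D 390.903, E 409.333, F 389.636.
Highest priority: C.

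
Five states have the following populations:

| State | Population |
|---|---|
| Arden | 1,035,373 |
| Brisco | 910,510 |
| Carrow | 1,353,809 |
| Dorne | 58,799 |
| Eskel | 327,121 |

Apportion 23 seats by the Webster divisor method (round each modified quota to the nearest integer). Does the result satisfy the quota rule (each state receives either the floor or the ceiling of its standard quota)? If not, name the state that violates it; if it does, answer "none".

none

Standard quotas: Arden 6.461, Brisco 5.682, Carrow 8.448, Dorne 0.367, Eskel 2.041.
Webster allocation: Arden 7, Brisco 6, Carrow 8, Dorne 0, Eskel 2.
Every allocation lies between the lower and upper quota.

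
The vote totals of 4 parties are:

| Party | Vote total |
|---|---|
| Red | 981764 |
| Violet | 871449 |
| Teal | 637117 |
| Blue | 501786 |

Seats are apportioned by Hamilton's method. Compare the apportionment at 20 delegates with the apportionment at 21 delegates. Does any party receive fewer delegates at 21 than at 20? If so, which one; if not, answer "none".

At 20 seats: Red 7, Violet 6, Teal 4, Blue 3.
At 21 seats: Red 7, Violet 6, Teal 4, Blue 4.
No party's allocation decreased.

none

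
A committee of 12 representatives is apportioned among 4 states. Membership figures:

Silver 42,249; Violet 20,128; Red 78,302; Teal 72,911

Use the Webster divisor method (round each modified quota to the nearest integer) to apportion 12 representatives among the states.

Standard divisor 213590/12 ≈ 17799.167; standard quotas: Silver 2.374, Violet 1.131, Red 4.399, Teal 4.096.
Rounding to the nearest integer gives 2, 1, 4, 4 = 11 seats, so the divisor must be adjusted.
With modified divisor 17200: modified quotas Silver 2.456, Violet 1.170, Red 4.552, Teal 4.239.
Rounding to the nearest integer: Silver 2, Violet 1, Red 5, Teal 4 (total 12).

Silver=2, Violet=1, Red=5, Teal=4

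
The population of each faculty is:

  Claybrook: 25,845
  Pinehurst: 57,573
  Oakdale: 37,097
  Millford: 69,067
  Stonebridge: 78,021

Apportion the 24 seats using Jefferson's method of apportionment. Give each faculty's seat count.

Standard divisor 267603/24 ≈ 11150.125; standard quotas: Claybrook 2.318, Pinehurst 5.163, Oakdale 3.327, Millford 6.194, Stonebridge 6.997.
Rounding down gives 2, 5, 3, 6, 6 = 22 seats, so the divisor must be adjusted.
With modified divisor 9800: modified quotas Claybrook 2.637, Pinehurst 5.875, Oakdale 3.785, Millford 7.048, Stonebridge 7.961.
Rounding down: Claybrook 2, Pinehurst 5, Oakdale 3, Millford 7, Stonebridge 7 (total 24).

Claybrook 2, Pinehurst 5, Oakdale 3, Millford 7, Stonebridge 7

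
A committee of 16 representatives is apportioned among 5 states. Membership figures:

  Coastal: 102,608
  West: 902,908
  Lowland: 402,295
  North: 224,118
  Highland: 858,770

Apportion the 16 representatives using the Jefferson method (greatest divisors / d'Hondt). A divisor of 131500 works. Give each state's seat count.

Coastal 0, West 6, Lowland 3, North 1, Highland 6

With modified divisor 131500: modified quotas Coastal 0.780, West 6.866, Lowland 3.059, North 1.704, Highland 6.531.
Rounding down: Coastal 0, West 6, Lowland 3, North 1, Highland 6 (total 16).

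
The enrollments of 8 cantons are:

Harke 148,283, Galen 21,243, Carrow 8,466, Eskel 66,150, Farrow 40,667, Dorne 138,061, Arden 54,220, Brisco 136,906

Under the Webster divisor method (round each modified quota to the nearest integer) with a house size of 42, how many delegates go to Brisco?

Standard divisor 613996/42 ≈ 14618.952; standard quotas: Harke 10.143, Galen 1.453, Carrow 0.579, Eskel 4.525, Farrow 2.782, Dorne 9.444, Arden 3.709, Brisco 9.365.
Rounding to the nearest integer gives Harke 10, Galen 1, Carrow 1, Eskel 5, Farrow 3, Dorne 9, Arden 4, Brisco 9 — total 42, matching the house size, so no adjustment is needed.
Brisco receives 9.

9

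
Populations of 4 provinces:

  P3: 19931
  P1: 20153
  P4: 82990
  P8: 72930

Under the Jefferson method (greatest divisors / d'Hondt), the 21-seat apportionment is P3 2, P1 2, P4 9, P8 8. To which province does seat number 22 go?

Priority for the next seat is population ÷ (current seats + 1).
Priorities: P3 6643.667, P1 6717.667, P4 8299.000, P8 8103.333.
Highest priority: P4.

P4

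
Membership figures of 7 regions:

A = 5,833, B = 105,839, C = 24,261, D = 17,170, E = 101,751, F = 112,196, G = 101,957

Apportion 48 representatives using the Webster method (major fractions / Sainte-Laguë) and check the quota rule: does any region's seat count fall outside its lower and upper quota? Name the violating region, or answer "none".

none

Standard quotas: A 0.597, B 10.832, C 2.483, D 1.757, E 10.414, F 11.483, G 10.435.
Webster allocation: A 1, B 11, C 2, D 2, E 10, F 12, G 10.
Every allocation lies between the lower and upper quota.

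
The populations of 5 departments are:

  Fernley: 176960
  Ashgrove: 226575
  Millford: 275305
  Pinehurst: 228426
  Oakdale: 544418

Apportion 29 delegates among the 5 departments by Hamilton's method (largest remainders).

Fernley 4; Ashgrove 4; Millford 5; Pinehurst 5; Oakdale 11

Total 1451684; standard divisor 1451684/29 ≈ 50058.069.
Standard quotas: Fernley 3.5351, Ashgrove 4.5262, Millford 5.4997, Pinehurst 4.5632, Oakdale 10.8757.
Lower quotas: Fernley 3, Ashgrove 4, Millford 5, Pinehurst 4, Oakdale 10 (sum 26, leaving 3 seats).
Remainders in descending order: Oakdale 0.8757, Pinehurst 0.5632, Fernley 0.5351, Ashgrove 0.5262, Millford 0.4997.
Largest remainders: Oakdale, Pinehurst, Fernley receive the extra seats.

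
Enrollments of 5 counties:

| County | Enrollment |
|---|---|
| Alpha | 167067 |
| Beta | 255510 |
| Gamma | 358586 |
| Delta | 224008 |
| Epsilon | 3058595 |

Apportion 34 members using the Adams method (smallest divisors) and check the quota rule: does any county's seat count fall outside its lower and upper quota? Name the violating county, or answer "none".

Standard quotas: Alpha 1.398, Beta 2.138, Gamma 3.000, Delta 1.874, Epsilon 25.590.
Adams allocation: Alpha 2, Beta 3, Gamma 3, Delta 2, Epsilon 24.
Epsilon has quota 25.590 (lower 25, upper 26) but receives 24 — outside the quota interval.

Epsilon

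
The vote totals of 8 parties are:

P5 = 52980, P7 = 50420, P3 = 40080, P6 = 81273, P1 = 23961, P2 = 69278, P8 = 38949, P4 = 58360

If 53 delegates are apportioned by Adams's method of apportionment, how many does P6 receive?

Standard divisor 415301/53 ≈ 7835.868; standard quotas: P5 6.761, P7 6.435, P3 5.115, P6 10.372, P1 3.058, P2 8.841, P8 4.971, P4 7.448.
Rounding up gives 7, 7, 6, 11, 4, 9, 5, 8 = 57 seats, so the divisor must be adjusted.
With modified divisor 8370: modified quotas P5 6.330, P7 6.024, P3 4.789, P6 9.710, P1 2.863, P2 8.277, P8 4.653, P4 6.973.
Rounding up: P5 7, P7 7, P3 5, P6 10, P1 3, P2 9, P8 5, P4 7 (total 53).
P6 receives 10.

10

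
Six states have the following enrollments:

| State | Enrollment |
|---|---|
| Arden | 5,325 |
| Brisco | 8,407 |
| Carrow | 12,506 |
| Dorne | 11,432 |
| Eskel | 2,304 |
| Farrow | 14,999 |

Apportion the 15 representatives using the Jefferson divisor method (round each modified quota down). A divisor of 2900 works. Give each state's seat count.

With modified divisor 2900: modified quotas Arden 1.836, Brisco 2.899, Carrow 4.312, Dorne 3.942, Eskel 0.794, Farrow 5.172.
Rounding down: Arden 1, Brisco 2, Carrow 4, Dorne 3, Eskel 0, Farrow 5 (total 15).

Arden 1, Brisco 2, Carrow 4, Dorne 3, Eskel 0, Farrow 5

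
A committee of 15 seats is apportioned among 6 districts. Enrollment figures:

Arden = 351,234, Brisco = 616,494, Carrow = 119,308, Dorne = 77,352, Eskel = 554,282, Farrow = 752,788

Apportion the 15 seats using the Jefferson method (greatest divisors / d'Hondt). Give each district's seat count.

Standard divisor 2471458/15 ≈ 164763.867; standard quotas: Arden 2.132, Brisco 3.742, Carrow 0.724, Dorne 0.469, Eskel 3.364, Farrow 4.569.
Rounding down gives 2, 3, 0, 0, 3, 4 = 12 seats, so the divisor must be adjusted.
With modified divisor 132000: modified quotas Arden 2.661, Brisco 4.670, Carrow 0.904, Dorne 0.586, Eskel 4.199, Farrow 5.703.
Rounding down: Arden 2, Brisco 4, Carrow 0, Dorne 0, Eskel 4, Farrow 5 (total 15).

Arden=2, Brisco=4, Carrow=0, Dorne=0, Eskel=4, Farrow=5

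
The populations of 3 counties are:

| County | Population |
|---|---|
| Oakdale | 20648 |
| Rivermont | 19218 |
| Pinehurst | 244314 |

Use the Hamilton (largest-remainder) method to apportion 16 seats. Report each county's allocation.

Oakdale=1, Rivermont=1, Pinehurst=14

Standard divisor: 284180 ÷ 16 ≈ 17761.25.
Standard quotas: Oakdale 1.1625, Rivermont 1.0820, Pinehurst 13.7555.
Lower quotas: Oakdale 1, Rivermont 1, Pinehurst 13 (sum 15, leaving 1 seat).
Remainders in descending order: Pinehurst 0.7555, Oakdale 0.1625, Rivermont 0.0820.
The surplus seat goes to Pinehurst.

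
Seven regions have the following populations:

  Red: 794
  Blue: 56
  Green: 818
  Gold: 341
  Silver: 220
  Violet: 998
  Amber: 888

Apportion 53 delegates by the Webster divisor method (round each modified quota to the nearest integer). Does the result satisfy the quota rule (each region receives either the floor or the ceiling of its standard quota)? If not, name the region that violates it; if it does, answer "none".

none

Standard quotas: Red 10.226, Blue 0.721, Green 10.536, Gold 4.392, Silver 2.834, Violet 12.854, Amber 11.437.
Webster allocation: Red 10, Blue 1, Green 11, Gold 4, Silver 3, Violet 13, Amber 11.
Every allocation lies between the lower and upper quota.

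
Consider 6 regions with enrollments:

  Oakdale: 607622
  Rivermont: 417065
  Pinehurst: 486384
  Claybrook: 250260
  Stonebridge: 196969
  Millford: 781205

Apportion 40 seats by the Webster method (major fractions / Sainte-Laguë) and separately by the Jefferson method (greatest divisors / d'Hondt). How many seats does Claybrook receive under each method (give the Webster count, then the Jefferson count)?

Webster: Oakdale 9, Rivermont 6, Pinehurst 7, Claybrook 4, Stonebridge 3, Millford 11.
Jefferson: Oakdale 9, Rivermont 6, Pinehurst 7, Claybrook 3, Stonebridge 3, Millford 12.
Claybrook gets 4 under Webster and 3 under Jefferson.

4 and 3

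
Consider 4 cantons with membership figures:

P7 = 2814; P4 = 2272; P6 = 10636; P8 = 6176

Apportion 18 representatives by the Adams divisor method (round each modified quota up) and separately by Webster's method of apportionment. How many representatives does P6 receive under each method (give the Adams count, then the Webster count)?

Adams: P7 3, P4 2, P6 8, P8 5.
Webster: P7 2, P4 2, P6 9, P8 5.
P6 gets 8 under Adams and 9 under Webster.

8 and 9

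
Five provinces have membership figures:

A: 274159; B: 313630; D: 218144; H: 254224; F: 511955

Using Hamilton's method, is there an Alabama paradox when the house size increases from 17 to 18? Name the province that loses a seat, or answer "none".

none

At 17 seats: A 3, B 3, D 2, H 3, F 6.
At 18 seats: A 3, B 4, D 2, H 3, F 6.
No province's allocation decreased.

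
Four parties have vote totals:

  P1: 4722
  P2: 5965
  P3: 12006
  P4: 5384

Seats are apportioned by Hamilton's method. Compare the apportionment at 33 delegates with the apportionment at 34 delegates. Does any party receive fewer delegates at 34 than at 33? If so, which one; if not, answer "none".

none

At 33 seats: P1 6, P2 7, P3 14, P4 6.
At 34 seats: P1 6, P2 7, P3 15, P4 6.
No party's allocation decreased.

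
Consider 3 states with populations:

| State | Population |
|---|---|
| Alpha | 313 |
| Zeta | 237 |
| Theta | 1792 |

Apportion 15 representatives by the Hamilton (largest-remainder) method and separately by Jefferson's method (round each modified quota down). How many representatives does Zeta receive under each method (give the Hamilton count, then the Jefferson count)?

2 and 1

Hamilton: Alpha 2, Zeta 2, Theta 11.
Jefferson: Alpha 2, Zeta 1, Theta 12.
Zeta gets 2 under Hamilton and 1 under Jefferson.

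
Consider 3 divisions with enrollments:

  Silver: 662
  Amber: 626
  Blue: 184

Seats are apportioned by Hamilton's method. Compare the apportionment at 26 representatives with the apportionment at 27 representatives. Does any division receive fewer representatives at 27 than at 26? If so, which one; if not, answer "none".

none

At 26 seats: Silver 12, Amber 11, Blue 3.
At 27 seats: Silver 12, Amber 12, Blue 3.
No division's allocation decreased.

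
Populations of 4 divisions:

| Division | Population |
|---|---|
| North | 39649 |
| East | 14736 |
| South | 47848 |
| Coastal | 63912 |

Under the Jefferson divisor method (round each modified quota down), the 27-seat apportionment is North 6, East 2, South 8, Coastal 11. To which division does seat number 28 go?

North

Priority for the next seat is population ÷ (current seats + 1).
Priorities: North 5664.143, East 4912.000, South 5316.444, Coastal 5326.000.
Highest priority: North.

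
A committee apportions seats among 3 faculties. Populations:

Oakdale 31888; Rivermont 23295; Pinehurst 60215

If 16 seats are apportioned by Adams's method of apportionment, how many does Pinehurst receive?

8

Standard divisor 115398/16 ≈ 7212.375; standard quotas: Oakdale 4.421, Rivermont 3.230, Pinehurst 8.349.
Rounding up gives 5, 4, 9 = 18 seats, so the divisor must be adjusted.
With modified divisor 7900: modified quotas Oakdale 4.036, Rivermont 2.949, Pinehurst 7.622.
Rounding up: Oakdale 5, Rivermont 3, Pinehurst 8 (total 16).
Pinehurst receives 8.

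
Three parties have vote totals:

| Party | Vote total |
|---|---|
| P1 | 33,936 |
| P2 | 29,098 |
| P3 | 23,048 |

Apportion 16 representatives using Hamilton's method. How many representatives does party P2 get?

6

The standard divisor is 86082/16 ≈ 5380.125.
Standard quotas: P1 6.3077, P2 5.4084, P3 4.2839.
Lower quotas: P1 6, P2 5, P3 4 (sum 15, leaving 1 seat).
Remainders in descending order: P2 0.4084, P1 0.3077, P3 0.2839.
Largest remainder: P2 receives the extra seat.
P2 receives 6.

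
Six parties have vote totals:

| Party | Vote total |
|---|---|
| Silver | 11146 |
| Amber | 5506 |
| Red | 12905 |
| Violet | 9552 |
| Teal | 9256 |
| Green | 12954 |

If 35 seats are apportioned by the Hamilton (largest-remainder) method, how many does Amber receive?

3

Total 61319; standard divisor 61319/35 ≈ 1751.971.
Standard quotas: Silver 6.3620, Amber 3.1427, Red 7.3660, Violet 5.4521, Teal 5.2832, Green 7.3940.
Lower quotas: Silver 6, Amber 3, Red 7, Violet 5, Teal 5, Green 7 (sum 33, leaving 2 seats).
Remainders in descending order: Violet 0.4521, Green 0.3940, Red 0.3660, Silver 0.3620, Teal 0.2832, Amber 0.1427.
The surplus seats go to Violet, Green.
Amber receives 3.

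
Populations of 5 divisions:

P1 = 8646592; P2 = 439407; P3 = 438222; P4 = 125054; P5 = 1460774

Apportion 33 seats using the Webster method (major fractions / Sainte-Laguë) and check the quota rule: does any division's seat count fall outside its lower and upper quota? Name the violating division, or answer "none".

P1

Standard quotas: P1 25.683, P2 1.305, P3 1.302, P4 0.371, P5 4.339.
Webster allocation: P1 27, P2 1, P3 1, P4 0, P5 4.
P1 has quota 25.683 (lower 25, upper 26) but receives 27 — outside the quota interval.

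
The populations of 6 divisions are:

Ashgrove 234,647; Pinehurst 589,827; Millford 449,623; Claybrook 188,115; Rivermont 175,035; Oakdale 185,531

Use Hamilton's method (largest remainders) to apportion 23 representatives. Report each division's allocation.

Ashgrove: 3, Pinehurst: 8, Millford: 6, Claybrook: 2, Rivermont: 2, Oakdale: 2

Total 1822778; standard divisor 1822778/23 ≈ 79251.217.
Standard quotas: Ashgrove 2.9608, Pinehurst 7.4425, Millford 5.6734, Claybrook 2.3737, Rivermont 2.2086, Oakdale 2.3410.
Lower quotas: Ashgrove 2, Pinehurst 7, Millford 5, Claybrook 2, Rivermont 2, Oakdale 2 (sum 20, leaving 3 seats).
Remainders in descending order: Ashgrove 0.9608, Millford 0.6734, Pinehurst 0.4425, Claybrook 0.3737, Oakdale 0.3410, Rivermont 0.2086.
Largest remainders: Ashgrove, Millford, Pinehurst receive the extra seats.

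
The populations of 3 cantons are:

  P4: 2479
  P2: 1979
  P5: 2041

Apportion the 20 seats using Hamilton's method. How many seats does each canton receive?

The standard divisor is 6499/20 ≈ 324.95.
Standard quotas: P4 7.629, P2 6.090, P5 6.281.
Lower quotas: P4 7, P2 6, P5 6 (sum 19, leaving 1 seat).
Remainders in descending order: P4 0.629, P5 0.281, P2 0.090.
The surplus seat goes to P4.

P4 8, P2 6, P5 6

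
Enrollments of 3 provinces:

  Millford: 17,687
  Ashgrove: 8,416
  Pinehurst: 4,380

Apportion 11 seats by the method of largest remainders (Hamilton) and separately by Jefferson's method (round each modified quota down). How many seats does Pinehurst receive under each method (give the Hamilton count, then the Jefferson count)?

2 and 1

Hamilton: Millford 6, Ashgrove 3, Pinehurst 2.
Jefferson: Millford 7, Ashgrove 3, Pinehurst 1.
Pinehurst gets 2 under Hamilton and 1 under Jefferson.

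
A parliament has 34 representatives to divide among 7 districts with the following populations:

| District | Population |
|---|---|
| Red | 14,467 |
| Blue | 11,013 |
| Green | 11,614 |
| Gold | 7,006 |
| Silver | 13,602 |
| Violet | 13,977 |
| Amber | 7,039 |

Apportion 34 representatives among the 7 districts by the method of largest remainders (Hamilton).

Total 78718; standard divisor 78718/34 ≈ 2315.235.
Standard quotas: Red 6.2486, Blue 4.7568, Green 5.0163, Gold 3.0260, Silver 5.8750, Violet 6.0370, Amber 3.0403.
Lower quotas: Red 6, Blue 4, Green 5, Gold 3, Silver 5, Violet 6, Amber 3 (sum 32, leaving 2 seats).
Remainders in descending order: Silver 0.8750, Blue 0.7568, Red 0.2486, Amber 0.0403, Violet 0.0370, Gold 0.0260, Green 0.0163.
Largest remainders: Silver, Blue receive the extra seats.

Red 6, Blue 5, Green 5, Gold 3, Silver 6, Violet 6, Amber 3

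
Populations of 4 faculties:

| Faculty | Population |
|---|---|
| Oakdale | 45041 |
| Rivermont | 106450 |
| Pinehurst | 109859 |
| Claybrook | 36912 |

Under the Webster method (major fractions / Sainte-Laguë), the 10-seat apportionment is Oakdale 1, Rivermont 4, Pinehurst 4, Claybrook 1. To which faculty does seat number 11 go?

Oakdale

Priority for the next seat is population ÷ (current seats + 0.5).
Priorities: Oakdale 30027.333, Rivermont 23655.556, Pinehurst 24413.111, Claybrook 24608.000.
Highest priority: Oakdale.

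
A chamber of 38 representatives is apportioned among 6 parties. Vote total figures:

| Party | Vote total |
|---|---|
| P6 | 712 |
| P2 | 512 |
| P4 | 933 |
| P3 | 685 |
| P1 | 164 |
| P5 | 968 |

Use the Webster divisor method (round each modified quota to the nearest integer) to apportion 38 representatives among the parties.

Standard divisor 3974/38 ≈ 104.579; standard quotas: P6 6.808, P2 4.896, P4 8.921, P3 6.550, P1 1.568, P5 9.256.
Rounding to the nearest integer gives 7, 5, 9, 7, 2, 9 = 39 seats, so the divisor must be adjusted.
With modified divisor 107: modified quotas P6 6.654, P2 4.785, P4 8.720, P3 6.402, P1 1.533, P5 9.047.
Rounding to the nearest integer: P6 7, P2 5, P4 9, P3 6, P1 2, P5 9 (total 38).

P6: 7, P2: 5, P4: 9, P3: 6, P1: 2, P5: 9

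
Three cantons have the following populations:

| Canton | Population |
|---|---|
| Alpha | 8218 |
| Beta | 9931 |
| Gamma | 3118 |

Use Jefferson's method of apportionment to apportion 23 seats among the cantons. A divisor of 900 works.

With modified divisor 900: modified quotas Alpha 9.131, Beta 11.034, Gamma 3.464.
Rounding down: Alpha 9, Beta 11, Gamma 3 (total 23).

Alpha: 9, Beta: 11, Gamma: 3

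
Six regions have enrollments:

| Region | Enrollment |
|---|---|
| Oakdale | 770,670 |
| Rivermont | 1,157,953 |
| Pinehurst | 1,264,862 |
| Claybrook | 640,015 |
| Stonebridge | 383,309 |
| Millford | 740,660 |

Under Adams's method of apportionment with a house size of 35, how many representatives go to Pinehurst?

9

Standard divisor 4957469/35 ≈ 141641.971; standard quotas: Oakdale 5.441, Rivermont 8.175, Pinehurst 8.930, Claybrook 4.519, Stonebridge 2.706, Millford 5.229.
Rounding up gives 6, 9, 9, 5, 3, 6 = 38 seats, so the divisor must be adjusted.
With modified divisor 156100: modified quotas Oakdale 4.937, Rivermont 7.418, Pinehurst 8.103, Claybrook 4.100, Stonebridge 2.456, Millford 4.745.
Rounding up: Oakdale 5, Rivermont 8, Pinehurst 9, Claybrook 5, Stonebridge 3, Millford 5 (total 35).
Pinehurst receives 9.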